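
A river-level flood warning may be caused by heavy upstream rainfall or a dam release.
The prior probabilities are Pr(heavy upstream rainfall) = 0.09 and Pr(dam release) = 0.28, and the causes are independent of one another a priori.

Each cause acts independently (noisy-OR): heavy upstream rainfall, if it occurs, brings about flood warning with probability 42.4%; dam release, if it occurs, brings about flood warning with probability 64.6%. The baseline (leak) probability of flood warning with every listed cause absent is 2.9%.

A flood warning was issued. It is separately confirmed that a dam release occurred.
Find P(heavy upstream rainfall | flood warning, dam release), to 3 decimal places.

P(heavy upstream rainfall | flood warning, dam release) ≈ 0.108

Under noisy-OR, P(flood warning | causes) = 1 − (1−0.029)·∏(1−qᵢ) over the active causes.
By total probability over both values of heavy upstream rainfall:
  P(flood warning | dam release) = 0.656266*0.91 + 0.802009*0.09
        = 0.597202 + 0.072181 = 0.669383
The terms with heavy upstream rainfall present sum to 0.072181, so
  P(heavy upstream rainfall | flood warning, dam release) = 0.072181 / 0.669383 ≈ 0.108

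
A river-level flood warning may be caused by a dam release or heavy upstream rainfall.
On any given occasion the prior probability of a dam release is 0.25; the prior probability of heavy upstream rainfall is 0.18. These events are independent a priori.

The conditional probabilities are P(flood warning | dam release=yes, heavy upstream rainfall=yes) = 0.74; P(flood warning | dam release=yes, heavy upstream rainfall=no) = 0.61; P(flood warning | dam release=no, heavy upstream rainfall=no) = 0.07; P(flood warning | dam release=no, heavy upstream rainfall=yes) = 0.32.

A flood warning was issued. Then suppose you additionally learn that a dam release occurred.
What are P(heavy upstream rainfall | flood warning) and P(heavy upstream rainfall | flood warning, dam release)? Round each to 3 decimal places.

For the numerator, keep only heavy upstream rainfall=true terms: 0.043200 + 0.033300 = 0.076500
Normalizer over all consistent configurations: 0.07×0.75×0.82 + 0.32×0.75×0.18 + 0.61×0.25×0.82 + 0.74×0.25×0.18 = 0.244600
P(heavy upstream rainfall | flood warning) = 0.076500/0.244600 ≈ 0.313

Now condition on the additional information:
By total probability over both values of heavy upstream rainfall:
  P(flood warning | dam release) = 0.61×0.82 + 0.74×0.18
        = 0.500200 + 0.133200 = 0.633400
Keeping only the heavy upstream rainfall-present terms gives 0.133200, so
  P(heavy upstream rainfall | flood warning, dam release) = 0.133200 / 0.633400 ≈ 0.210

P(heavy upstream rainfall | flood warning) ≈ 0.313; P(heavy upstream rainfall | flood warning, dam release) ≈ 0.210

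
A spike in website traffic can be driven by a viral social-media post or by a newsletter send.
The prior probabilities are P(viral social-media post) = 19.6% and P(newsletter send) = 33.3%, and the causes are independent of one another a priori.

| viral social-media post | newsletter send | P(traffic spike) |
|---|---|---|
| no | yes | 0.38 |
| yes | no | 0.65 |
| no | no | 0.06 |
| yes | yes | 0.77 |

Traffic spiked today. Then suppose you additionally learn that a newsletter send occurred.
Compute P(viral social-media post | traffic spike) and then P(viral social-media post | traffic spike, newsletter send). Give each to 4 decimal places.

Enumerate the 4 (viral social-media post, newsletter send) configurations and weight by the priors:
  P(traffic spike) = 0.06*0.804*0.667 + 0.38*0.804*0.333 + 0.65*0.196*0.667 + 0.77*0.196*0.333
        = 0.032176 + 0.101738 + 0.084976 + 0.050256 = 0.269146
The terms with viral social-media post present sum to 0.135232, so
  P(viral social-media post | traffic spike) = 0.135232 / 0.269146 ≈ 0.5024

Now condition on the additional information:
Enumerate both values of viral social-media post and weight by the priors:
  P(traffic spike | newsletter send) = 0.38·0.804 + 0.77·0.196
        = 0.305520 + 0.150920 = 0.456440
The terms with viral social-media post present sum to 0.150920, so
  P(viral social-media post | traffic spike, newsletter send) = 0.150920 / 0.456440 ≈ 0.3306

P(viral social-media post | traffic spike) ≈ 0.5024; P(viral social-media post | traffic spike, newsletter send) ≈ 0.3306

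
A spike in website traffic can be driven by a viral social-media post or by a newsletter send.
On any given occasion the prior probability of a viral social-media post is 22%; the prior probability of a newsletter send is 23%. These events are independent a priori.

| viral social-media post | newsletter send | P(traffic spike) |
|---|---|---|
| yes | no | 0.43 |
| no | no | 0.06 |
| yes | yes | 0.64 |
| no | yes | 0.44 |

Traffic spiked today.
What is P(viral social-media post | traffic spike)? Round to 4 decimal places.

P(traffic spike) = 0.06·0.78·0.77 + 0.44·0.78·0.23 + 0.43·0.22·0.77 + 0.64·0.22·0.23 = 0.036036 + 0.078936 + 0.072842 + 0.032384 = 0.220198
Of this, 0.105226 comes from 0.072842 + 0.032384 (the viral social-media post=true cases).
P(viral social-media post | traffic spike) = 0.105226 / 0.220198 ≈ 0.4779

P(viral social-media post | traffic spike) ≈ 0.4779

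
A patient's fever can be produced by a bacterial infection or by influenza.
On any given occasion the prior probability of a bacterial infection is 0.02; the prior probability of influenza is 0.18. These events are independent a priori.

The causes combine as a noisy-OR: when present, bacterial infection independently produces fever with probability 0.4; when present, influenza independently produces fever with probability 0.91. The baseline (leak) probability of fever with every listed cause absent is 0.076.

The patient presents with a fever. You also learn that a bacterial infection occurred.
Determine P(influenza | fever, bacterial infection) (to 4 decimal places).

P(influenza | fever, bacterial infection) ≈ 0.3188

Under noisy-OR, P(fever | causes) = 1 − (1−0.076)·∏(1−qᵢ) over the active causes.
By total probability over both values of influenza:
  P(fever | bacterial infection) = 0.4456·0.82 + 0.950104·0.18
        = 0.365392 + 0.171019 = 0.536411
The terms with influenza present sum to 0.171019, so
  P(influenza | fever, bacterial infection) = 0.171019 / 0.536411 ≈ 0.3188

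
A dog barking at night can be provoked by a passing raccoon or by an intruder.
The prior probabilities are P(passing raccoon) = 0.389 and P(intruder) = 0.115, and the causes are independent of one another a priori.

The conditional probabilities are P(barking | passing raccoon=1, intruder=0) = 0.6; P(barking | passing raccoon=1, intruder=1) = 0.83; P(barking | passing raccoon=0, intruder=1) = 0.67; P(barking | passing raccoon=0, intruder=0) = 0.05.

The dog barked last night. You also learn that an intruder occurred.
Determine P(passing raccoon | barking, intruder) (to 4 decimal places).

P(passing raccoon | barking, intruder) ≈ 0.4409

By total probability over both values of passing raccoon:
  P(barking | intruder) = 0.67·0.611 + 0.83·0.389
        = 0.409370 + 0.322870 = 0.732240
Configurations with passing raccoon contribute 0.322870, so
  P(passing raccoon | barking, intruder) = 0.322870 / 0.732240 ≈ 0.4409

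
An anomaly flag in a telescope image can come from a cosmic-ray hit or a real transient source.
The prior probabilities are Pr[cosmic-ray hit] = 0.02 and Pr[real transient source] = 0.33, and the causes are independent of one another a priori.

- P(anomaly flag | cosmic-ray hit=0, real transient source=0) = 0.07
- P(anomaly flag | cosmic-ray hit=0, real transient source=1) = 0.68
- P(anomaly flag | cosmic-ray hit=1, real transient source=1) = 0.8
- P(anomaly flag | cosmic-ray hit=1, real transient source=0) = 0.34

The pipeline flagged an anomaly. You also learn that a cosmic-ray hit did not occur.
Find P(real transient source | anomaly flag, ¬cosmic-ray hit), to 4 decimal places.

P(real transient source | anomaly flag, ¬cosmic-ray hit) ≈ 0.8271

P(anomaly flag | ¬cosmic-ray hit) = 0.07·0.67 + 0.68·0.33 = 0.046900 + 0.224400 = 0.271300
Restricting to configurations with real transient source present: 0.68·0.33 = 0.224400.
So P(real transient source | anomaly flag, ¬cosmic-ray hit) = 0.224400/0.271300 ≈ 0.8271.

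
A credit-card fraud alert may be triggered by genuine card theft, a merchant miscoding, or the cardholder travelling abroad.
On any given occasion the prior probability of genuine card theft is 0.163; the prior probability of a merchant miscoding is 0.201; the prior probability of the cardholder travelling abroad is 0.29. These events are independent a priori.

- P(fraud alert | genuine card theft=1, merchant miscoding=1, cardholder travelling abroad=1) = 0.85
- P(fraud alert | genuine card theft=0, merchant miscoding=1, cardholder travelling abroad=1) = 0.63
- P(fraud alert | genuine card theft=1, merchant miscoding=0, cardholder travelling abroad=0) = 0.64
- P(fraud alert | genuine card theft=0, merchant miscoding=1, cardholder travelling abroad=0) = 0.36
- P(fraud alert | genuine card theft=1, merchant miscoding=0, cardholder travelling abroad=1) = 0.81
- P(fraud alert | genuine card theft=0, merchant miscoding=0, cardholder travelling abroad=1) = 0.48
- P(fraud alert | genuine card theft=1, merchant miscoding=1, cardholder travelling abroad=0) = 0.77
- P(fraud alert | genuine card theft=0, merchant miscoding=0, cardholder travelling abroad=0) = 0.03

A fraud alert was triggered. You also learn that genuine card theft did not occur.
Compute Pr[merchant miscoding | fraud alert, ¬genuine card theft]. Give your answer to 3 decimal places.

Numerator (weight on configurations with merchant miscoding): 0.051376 + 0.036723 = 0.088099
The normalizing constant is 0.03×0.799×0.71 + 0.48×0.799×0.29 + 0.36×0.201×0.71 + 0.63×0.201×0.29 = 0.216339
P(merchant miscoding | fraud alert, ¬genuine card theft) = 0.088099/0.216339 ≈ 0.407

Pr[merchant miscoding | fraud alert, ¬genuine card theft] ≈ 0.407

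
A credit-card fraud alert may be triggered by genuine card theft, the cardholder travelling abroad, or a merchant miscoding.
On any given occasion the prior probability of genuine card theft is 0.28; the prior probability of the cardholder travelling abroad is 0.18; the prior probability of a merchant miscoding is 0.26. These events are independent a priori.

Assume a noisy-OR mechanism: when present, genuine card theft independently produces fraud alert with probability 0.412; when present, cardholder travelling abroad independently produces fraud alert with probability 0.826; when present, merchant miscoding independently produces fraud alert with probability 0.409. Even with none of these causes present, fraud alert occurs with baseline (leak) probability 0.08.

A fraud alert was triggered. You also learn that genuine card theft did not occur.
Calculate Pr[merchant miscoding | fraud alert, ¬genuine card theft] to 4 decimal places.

Under noisy-OR, P(fraud alert | causes) = 1 − (1−0.08)·∏(1−qᵢ) over the active causes.
Weight on merchant miscoding=true, given the evidence: 0.097279 + 0.042372 = 0.139651
Normalizer over all consistent configurations: 0.08×0.82×0.74 + 0.45628×0.82×0.26 + 0.83992×0.18×0.74 + 0.905393×0.18×0.26 = 0.300072
P(merchant miscoding | fraud alert, ¬genuine card theft) = 0.139651/0.300072 ≈ 0.4654

Pr[merchant miscoding | fraud alert, ¬genuine card theft] ≈ 0.4654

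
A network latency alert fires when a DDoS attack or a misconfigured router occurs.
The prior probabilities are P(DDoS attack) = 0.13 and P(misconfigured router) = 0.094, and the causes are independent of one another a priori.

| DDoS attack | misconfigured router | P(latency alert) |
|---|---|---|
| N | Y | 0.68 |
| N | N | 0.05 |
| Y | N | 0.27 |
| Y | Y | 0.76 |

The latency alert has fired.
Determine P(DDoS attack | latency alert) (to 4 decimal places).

Numerator (weight on configurations with DDoS attack): 0.031801 + 0.009287 = 0.041088
Denominator P(latency alert): 0.05·0.87·0.906 + 0.68·0.87·0.094 + 0.27·0.13·0.906 + 0.76·0.13·0.094 = 0.136109
Posterior = 0.041088 / 0.136109 ≈ 0.3019

P(DDoS attack | latency alert) ≈ 0.3019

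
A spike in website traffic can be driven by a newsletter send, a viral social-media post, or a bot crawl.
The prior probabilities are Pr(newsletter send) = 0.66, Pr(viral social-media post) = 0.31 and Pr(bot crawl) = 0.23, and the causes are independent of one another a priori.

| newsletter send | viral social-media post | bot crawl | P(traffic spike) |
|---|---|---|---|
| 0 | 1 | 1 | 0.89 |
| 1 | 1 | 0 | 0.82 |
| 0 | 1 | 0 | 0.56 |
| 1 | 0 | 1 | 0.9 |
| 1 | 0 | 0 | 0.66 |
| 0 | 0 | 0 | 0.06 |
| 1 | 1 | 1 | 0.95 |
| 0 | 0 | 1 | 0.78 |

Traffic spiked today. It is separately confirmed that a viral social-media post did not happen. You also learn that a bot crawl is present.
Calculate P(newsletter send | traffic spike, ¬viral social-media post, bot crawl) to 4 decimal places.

P(traffic spike | ¬viral social-media post, bot crawl) = 0.78*0.34 + 0.9*0.66 = 0.265200 + 0.594000 = 0.859200
Of this, 0.594000 comes from 0.9*0.66 (the newsletter send=true cases).
So P(newsletter send | traffic spike, ¬viral social-media post, bot crawl) = 0.594000/0.859200 ≈ 0.6913.

P(newsletter send | traffic spike, ¬viral social-media post, bot crawl) ≈ 0.6913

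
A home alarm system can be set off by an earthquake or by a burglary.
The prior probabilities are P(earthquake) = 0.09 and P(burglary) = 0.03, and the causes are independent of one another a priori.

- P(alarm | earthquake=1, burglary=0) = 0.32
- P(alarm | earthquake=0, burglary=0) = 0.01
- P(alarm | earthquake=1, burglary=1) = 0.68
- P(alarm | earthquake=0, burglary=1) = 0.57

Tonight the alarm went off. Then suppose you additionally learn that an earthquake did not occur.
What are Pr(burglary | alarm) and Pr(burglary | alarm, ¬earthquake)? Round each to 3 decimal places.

Pr(burglary | alarm) ≈ 0.321; Pr(burglary | alarm, ¬earthquake) ≈ 0.638

P(alarm) = 0.01×0.91×0.97 + 0.57×0.91×0.03 + 0.32×0.09×0.97 + 0.68×0.09×0.03 = 0.008827 + 0.015561 + 0.027936 + 0.001836 = 0.054160
The burglary-present share is 0.015561 + 0.001836 = 0.017397.
P(burglary | alarm) = 0.017397 / 0.054160 ≈ 0.321

Now also conditioning on earthquake≠true:
Weight on burglary=true, given the evidence: 0.57·0.03 = 0.017100
The normalizing constant is 0.01·0.97 + 0.57·0.03 = 0.026800
P(burglary | alarm, ¬earthquake) = 0.017100/0.026800 ≈ 0.638
With earthquake excluded, burglary must carry more of the explanatory weight for the alarm.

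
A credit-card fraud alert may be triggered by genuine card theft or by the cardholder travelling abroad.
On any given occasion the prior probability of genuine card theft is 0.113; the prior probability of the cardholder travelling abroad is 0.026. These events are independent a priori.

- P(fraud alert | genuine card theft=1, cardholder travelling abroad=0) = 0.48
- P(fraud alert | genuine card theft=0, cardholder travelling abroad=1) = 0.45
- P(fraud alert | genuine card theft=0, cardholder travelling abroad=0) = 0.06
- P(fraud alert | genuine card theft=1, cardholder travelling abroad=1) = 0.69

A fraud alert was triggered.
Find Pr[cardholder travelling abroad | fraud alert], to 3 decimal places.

Enumerate the 4 (genuine card theft, cardholder travelling abroad) configurations and weight by the priors:
  P(fraud alert) = 0.06·0.887·0.974 + 0.45·0.887·0.026 + 0.48·0.113·0.974 + 0.69·0.113·0.026
        = 0.051836 + 0.010378 + 0.052830 + 0.002027 = 0.117071
Keeping only the cardholder travelling abroad-present terms gives 0.012405, so
  P(cardholder travelling abroad | fraud alert) = 0.012405 / 0.117071 ≈ 0.106

Pr[cardholder travelling abroad | fraud alert] ≈ 0.106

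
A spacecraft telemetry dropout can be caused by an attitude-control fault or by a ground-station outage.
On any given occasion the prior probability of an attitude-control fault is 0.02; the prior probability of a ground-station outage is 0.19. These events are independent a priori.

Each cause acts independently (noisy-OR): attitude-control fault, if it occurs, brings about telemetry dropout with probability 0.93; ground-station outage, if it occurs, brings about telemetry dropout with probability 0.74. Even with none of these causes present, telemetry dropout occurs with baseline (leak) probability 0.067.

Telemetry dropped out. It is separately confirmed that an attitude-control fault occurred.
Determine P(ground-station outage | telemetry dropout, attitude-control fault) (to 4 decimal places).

P(ground-station outage | telemetry dropout, attitude-control fault) ≈ 0.1979

Under noisy-OR, P(telemetry dropout | causes) = 1 − (1−0.067)·∏(1−qᵢ) over the active causes.
Enumerate both values of ground-station outage and weight by the priors:
  P(telemetry dropout | attitude-control fault) = 0.93469×0.81 + 0.983019×0.19
        = 0.757099 + 0.186774 = 0.943873
Configurations with ground-station outage contribute 0.186774, so
  P(ground-station outage | telemetry dropout, attitude-control fault) = 0.186774 / 0.943873 ≈ 0.1979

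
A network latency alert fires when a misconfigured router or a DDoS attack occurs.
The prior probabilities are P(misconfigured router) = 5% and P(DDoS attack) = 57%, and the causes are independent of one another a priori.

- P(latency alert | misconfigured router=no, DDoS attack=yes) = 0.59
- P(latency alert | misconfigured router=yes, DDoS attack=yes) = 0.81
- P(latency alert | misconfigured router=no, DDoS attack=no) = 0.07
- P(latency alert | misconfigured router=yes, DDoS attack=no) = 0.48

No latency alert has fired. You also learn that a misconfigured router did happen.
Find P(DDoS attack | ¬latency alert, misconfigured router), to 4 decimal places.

P(DDoS attack | ¬latency alert, misconfigured router) ≈ 0.3263

Enumerate both values of DDoS attack and weight by the priors:
  P(¬latency alert | misconfigured router) = 0.52*0.43 + 0.19*0.57
        = 0.223600 + 0.108300 = 0.331900
Keeping only the DDoS attack-present terms gives 0.108300, so
  P(DDoS attack | ¬latency alert, misconfigured router) = 0.108300 / 0.331900 ≈ 0.3263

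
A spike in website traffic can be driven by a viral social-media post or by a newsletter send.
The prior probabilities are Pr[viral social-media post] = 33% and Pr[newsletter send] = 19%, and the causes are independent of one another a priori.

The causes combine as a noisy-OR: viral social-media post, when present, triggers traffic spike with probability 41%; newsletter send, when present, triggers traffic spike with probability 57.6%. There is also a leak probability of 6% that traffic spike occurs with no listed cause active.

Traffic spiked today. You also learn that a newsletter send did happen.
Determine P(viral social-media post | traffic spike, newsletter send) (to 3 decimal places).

Under noisy-OR, P(traffic spike | causes) = 1 − (1−0.06)·∏(1−qᵢ) over the active causes.
By total probability over both values of viral social-media post:
  P(traffic spike | newsletter send) = 0.60144×0.67 + 0.76485×0.33
        = 0.402965 + 0.252401 = 0.655366
Configurations with viral social-media post contribute 0.252401, so
  P(viral social-media post | traffic spike, newsletter send) = 0.252401 / 0.655366 ≈ 0.385

P(viral social-media post | traffic spike, newsletter send) ≈ 0.385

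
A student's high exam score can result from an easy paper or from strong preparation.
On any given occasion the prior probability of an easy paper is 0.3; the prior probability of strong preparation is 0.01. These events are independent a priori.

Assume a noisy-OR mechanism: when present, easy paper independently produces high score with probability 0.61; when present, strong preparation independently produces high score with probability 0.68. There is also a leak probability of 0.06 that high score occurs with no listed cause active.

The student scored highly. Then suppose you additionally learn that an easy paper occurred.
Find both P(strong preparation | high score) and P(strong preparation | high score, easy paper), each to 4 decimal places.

Under noisy-OR, P(high score | causes) = 1 − (1−0.06)·∏(1−qᵢ) over the active causes.
P(high score) = 0.06×0.7×0.99 + 0.6992×0.7×0.01 + 0.6334×0.3×0.99 + 0.882688×0.3×0.01 = 0.041580 + 0.004894 + 0.188120 + 0.002648 = 0.237242
Of this, 0.007542 comes from 0.004894 + 0.002648 (the strong preparation=true cases).
Hence the posterior is 0.007542/0.237242 ≈ 0.0318.

Now condition on the additional information:
Numerator (weight on configurations with strong preparation): 0.882688×0.01 = 0.008827
Denominator P(high score | easy paper): 0.6334×0.99 + 0.882688×0.01 = 0.635893
Posterior = 0.008827 / 0.635893 ≈ 0.0139

P(strong preparation | high score) ≈ 0.0318; P(strong preparation | high score, easy paper) ≈ 0.0139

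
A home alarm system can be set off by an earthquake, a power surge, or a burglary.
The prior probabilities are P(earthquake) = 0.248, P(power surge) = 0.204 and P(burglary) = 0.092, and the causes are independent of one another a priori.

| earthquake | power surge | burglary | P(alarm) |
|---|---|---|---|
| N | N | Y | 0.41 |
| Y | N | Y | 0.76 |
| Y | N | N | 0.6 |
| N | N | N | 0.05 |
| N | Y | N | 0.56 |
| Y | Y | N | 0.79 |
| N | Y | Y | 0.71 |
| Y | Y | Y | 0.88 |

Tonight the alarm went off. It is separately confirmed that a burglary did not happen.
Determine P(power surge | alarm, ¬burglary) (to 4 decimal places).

P(alarm | ¬burglary) = 0.05×0.752×0.796 + 0.56×0.752×0.204 + 0.6×0.248×0.796 + 0.79×0.248×0.204 = 0.029930 + 0.085908 + 0.118445 + 0.039968 = 0.274251
Restricting to configurations with power surge present: 0.085908 + 0.039968 = 0.125876.
Hence the posterior is 0.125876/0.274251 ≈ 0.4590.

P(power surge | alarm, ¬burglary) ≈ 0.4590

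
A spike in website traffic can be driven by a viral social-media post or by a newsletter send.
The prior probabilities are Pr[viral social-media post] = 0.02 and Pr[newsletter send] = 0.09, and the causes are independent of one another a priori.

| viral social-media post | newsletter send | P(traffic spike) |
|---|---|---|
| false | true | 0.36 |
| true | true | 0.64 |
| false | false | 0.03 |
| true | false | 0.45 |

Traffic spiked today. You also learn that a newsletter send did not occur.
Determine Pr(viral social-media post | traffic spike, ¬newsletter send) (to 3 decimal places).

P(traffic spike | ¬newsletter send) = 0.03×0.98 + 0.45×0.02 = 0.029400 + 0.009000 = 0.038400
The viral social-media post-present share is 0.45×0.02 = 0.009000.
P(viral social-media post | traffic spike, ¬newsletter send) = 0.009000 / 0.038400 ≈ 0.234

Pr(viral social-media post | traffic spike, ¬newsletter send) ≈ 0.234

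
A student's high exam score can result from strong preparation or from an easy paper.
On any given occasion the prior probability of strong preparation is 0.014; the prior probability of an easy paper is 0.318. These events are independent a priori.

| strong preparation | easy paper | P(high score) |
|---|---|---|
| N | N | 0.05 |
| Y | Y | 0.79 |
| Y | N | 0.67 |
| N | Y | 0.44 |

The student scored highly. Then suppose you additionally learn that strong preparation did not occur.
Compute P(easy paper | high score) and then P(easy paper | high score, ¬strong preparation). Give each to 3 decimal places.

P(easy paper | high score) ≈ 0.780; P(easy paper | high score, ¬strong preparation) ≈ 0.804

For the numerator, keep only easy paper=true terms: 0.137961 + 0.003517 = 0.141478
Denominator P(high score): 0.05·0.986·0.682 + 0.44·0.986·0.318 + 0.67·0.014·0.682 + 0.79·0.014·0.318 = 0.181498
P(easy paper | high score) = 0.141478/0.181498 ≈ 0.780

Now also conditioning on strong preparation≠true:
Enumerate both values of easy paper and weight by the priors:
  P(high score | ¬strong preparation) = 0.05×0.682 + 0.44×0.318
        = 0.034100 + 0.139920 = 0.174020
Configurations with easy paper contribute 0.139920, so
  P(easy paper | high score, ¬strong preparation) = 0.139920 / 0.174020 ≈ 0.804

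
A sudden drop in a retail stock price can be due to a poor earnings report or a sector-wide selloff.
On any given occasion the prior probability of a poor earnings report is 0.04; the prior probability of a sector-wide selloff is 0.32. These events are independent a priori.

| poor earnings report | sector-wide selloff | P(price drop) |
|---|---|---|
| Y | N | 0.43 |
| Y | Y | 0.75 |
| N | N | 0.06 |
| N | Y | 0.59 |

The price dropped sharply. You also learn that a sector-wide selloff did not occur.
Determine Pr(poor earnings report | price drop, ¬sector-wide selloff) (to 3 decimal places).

Sum P(price drop|·) weighted by the priors over both values of poor earnings report:
  P(price drop | ¬sector-wide selloff) = 0.06·0.96 + 0.43·0.04
        = 0.057600 + 0.017200 = 0.074800
Keeping only the poor earnings report-present terms gives 0.017200, so
  P(poor earnings report | price drop, ¬sector-wide selloff) = 0.017200 / 0.074800 ≈ 0.230

Pr(poor earnings report | price drop, ¬sector-wide selloff) ≈ 0.230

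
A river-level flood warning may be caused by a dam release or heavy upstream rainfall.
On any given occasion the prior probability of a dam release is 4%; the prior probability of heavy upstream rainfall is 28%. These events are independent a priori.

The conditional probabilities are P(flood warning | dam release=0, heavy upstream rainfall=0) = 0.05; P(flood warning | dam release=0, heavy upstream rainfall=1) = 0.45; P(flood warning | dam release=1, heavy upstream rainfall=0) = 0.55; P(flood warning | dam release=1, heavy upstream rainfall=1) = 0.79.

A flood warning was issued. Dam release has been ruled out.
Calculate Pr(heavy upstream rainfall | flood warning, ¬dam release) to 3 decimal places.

P(flood warning | ¬dam release) = 0.05*0.72 + 0.45*0.28 = 0.036000 + 0.126000 = 0.162000
Of this, 0.126000 comes from 0.45*0.28 (the heavy upstream rainfall=true cases).
Hence the posterior is 0.126000/0.162000 ≈ 0.778.

Pr(heavy upstream rainfall | flood warning, ¬dam release) ≈ 0.778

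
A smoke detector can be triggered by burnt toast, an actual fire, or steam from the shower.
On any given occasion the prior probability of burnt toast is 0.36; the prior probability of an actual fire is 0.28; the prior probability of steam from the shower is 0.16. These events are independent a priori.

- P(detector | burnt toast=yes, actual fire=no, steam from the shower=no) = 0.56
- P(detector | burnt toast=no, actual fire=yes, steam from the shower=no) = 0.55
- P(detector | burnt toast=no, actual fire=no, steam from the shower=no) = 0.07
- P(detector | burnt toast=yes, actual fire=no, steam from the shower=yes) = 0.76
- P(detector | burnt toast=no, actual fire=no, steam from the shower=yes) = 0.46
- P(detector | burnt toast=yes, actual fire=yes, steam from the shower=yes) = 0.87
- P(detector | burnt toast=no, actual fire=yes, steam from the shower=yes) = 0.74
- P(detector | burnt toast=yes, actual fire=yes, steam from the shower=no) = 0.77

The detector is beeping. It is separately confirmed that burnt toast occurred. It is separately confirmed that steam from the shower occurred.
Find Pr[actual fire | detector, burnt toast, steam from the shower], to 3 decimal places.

Pr[actual fire | detector, burnt toast, steam from the shower] ≈ 0.308

Weight on actual fire=true, given the evidence: 0.87*0.28 = 0.243600
Normalizer over all consistent configurations: 0.76*0.72 + 0.87*0.28 = 0.790800
Posterior = 0.243600 / 0.790800 ≈ 0.308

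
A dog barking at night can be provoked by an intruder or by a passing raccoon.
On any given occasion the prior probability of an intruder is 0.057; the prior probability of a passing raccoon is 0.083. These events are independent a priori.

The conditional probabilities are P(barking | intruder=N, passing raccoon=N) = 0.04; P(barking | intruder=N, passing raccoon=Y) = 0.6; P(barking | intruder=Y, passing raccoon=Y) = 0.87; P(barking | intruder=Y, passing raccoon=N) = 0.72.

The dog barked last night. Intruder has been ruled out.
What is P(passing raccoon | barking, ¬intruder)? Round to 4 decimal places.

P(passing raccoon | barking, ¬intruder) ≈ 0.5759

Weight on passing raccoon=true, given the evidence: 0.6*0.083 = 0.049800
The normalizing constant is 0.04*0.917 + 0.6*0.083 = 0.086480
P(passing raccoon | barking, ¬intruder) = 0.049800/0.086480 ≈ 0.5759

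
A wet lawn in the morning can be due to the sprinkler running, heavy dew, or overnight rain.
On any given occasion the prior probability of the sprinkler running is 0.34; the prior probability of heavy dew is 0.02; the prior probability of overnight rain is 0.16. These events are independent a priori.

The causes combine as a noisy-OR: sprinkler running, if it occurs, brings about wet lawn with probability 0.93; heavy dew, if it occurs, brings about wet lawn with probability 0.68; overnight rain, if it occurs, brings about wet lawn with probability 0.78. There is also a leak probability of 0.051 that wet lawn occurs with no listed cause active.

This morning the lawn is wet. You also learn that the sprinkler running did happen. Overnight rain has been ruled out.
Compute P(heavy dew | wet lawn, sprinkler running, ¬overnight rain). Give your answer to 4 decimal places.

P(heavy dew | wet lawn, sprinkler running, ¬overnight rain) ≈ 0.0209

Under noisy-OR, P(wet lawn | causes) = 1 − (1−0.051)·∏(1−qᵢ) over the active causes.
Weight on heavy dew=true, given the evidence: 0.978742·0.02 = 0.019575
Denominator P(wet lawn | sprinkler running, ¬overnight rain): 0.93357·0.98 + 0.978742·0.02 = 0.934474
P(heavy dew | wet lawn, sprinkler running, ¬overnight rain) = 0.019575/0.934474 ≈ 0.0209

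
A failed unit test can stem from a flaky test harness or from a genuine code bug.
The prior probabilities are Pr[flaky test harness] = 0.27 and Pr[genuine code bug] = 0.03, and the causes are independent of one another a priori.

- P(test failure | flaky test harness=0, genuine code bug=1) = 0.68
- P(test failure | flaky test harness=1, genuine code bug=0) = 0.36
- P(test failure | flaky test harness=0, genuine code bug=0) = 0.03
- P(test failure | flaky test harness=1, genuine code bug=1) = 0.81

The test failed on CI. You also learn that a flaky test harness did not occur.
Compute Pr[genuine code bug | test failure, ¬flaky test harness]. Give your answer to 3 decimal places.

Pr[genuine code bug | test failure, ¬flaky test harness] ≈ 0.412

Enumerate both values of genuine code bug and weight by the priors:
  P(test failure | ¬flaky test harness) = 0.03·0.97 + 0.68·0.03
        = 0.029100 + 0.020400 = 0.049500
Configurations with genuine code bug contribute 0.020400, so
  P(genuine code bug | test failure, ¬flaky test harness) = 0.020400 / 0.049500 ≈ 0.412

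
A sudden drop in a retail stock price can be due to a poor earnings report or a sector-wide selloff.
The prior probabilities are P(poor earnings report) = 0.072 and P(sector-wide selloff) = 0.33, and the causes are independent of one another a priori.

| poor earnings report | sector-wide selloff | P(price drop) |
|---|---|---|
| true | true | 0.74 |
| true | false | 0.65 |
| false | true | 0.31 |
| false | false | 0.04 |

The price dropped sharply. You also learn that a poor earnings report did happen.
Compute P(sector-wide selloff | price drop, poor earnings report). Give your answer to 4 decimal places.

P(sector-wide selloff | price drop, poor earnings report) ≈ 0.3593

P(price drop | poor earnings report) = 0.65·0.67 + 0.74·0.33 = 0.435500 + 0.244200 = 0.679700
The sector-wide selloff-present share is 0.74·0.33 = 0.244200.
Hence the posterior is 0.244200/0.679700 ≈ 0.3593.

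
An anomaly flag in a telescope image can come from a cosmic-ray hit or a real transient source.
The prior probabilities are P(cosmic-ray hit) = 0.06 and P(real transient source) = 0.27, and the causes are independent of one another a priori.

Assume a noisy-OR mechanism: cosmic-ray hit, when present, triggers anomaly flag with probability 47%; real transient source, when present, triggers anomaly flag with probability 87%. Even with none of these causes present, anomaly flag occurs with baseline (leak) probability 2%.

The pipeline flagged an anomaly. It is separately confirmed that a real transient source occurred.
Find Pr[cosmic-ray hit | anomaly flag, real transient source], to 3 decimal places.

Pr[cosmic-ray hit | anomaly flag, real transient source] ≈ 0.064

Under noisy-OR, P(anomaly flag | causes) = 1 − (1−0.02)·∏(1−qᵢ) over the active causes.
By total probability over both values of cosmic-ray hit:
  P(anomaly flag | real transient source) = 0.8726×0.94 + 0.932478×0.06
        = 0.820244 + 0.055949 = 0.876193
Keeping only the cosmic-ray hit-present terms gives 0.055949, so
  P(cosmic-ray hit | anomaly flag, real transient source) = 0.055949 / 0.876193 ≈ 0.064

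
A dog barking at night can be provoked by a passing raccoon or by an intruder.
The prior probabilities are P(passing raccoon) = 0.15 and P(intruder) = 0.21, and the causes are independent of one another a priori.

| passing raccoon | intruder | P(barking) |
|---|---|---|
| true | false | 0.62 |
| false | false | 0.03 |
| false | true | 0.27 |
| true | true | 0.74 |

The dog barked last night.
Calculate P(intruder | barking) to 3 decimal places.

P(barking) = 0.03*0.85*0.79 + 0.27*0.85*0.21 + 0.62*0.15*0.79 + 0.74*0.15*0.21 = 0.020145 + 0.048195 + 0.073470 + 0.023310 = 0.165120
Restricting to configurations with intruder present: 0.048195 + 0.023310 = 0.071505.
Hence the posterior is 0.071505/0.165120 ≈ 0.433.

P(intruder | barking) ≈ 0.433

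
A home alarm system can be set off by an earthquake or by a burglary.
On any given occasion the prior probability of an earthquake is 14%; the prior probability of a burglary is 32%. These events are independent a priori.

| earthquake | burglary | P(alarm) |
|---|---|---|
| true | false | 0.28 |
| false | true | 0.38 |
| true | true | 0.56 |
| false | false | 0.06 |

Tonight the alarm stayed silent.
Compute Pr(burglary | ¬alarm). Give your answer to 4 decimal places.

Pr(burglary | ¬alarm) ≈ 0.2354

By total probability over the 4 (earthquake, burglary) configurations:
  P(¬alarm) = 0.94*0.86*0.68 + 0.62*0.86*0.32 + 0.72*0.14*0.68 + 0.44*0.14*0.32
        = 0.549712 + 0.170624 + 0.068544 + 0.019712 = 0.808592
Keeping only the burglary-present terms gives 0.190336, so
  P(burglary | ¬alarm) = 0.190336 / 0.808592 ≈ 0.2354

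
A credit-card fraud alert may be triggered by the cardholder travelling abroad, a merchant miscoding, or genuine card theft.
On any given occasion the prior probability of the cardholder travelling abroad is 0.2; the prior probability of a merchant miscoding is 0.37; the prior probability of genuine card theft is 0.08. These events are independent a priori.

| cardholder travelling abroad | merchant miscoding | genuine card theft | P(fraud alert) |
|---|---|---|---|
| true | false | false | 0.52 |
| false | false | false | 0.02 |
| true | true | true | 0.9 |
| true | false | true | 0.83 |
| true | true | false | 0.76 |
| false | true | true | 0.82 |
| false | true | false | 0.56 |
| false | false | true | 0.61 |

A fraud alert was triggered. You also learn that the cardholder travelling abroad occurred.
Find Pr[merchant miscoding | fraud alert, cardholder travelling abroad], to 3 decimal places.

Enumerate the 4 (merchant miscoding, genuine card theft) configurations and weight by the priors:
  P(fraud alert | cardholder travelling abroad) = 0.52*0.63*0.92 + 0.83*0.63*0.08 + 0.76*0.37*0.92 + 0.9*0.37*0.08
        = 0.301392 + 0.041832 + 0.258704 + 0.026640 = 0.628568
Keeping only the merchant miscoding-present terms gives 0.285344, so
  P(merchant miscoding | fraud alert, cardholder travelling abroad) = 0.285344 / 0.628568 ≈ 0.454

Pr[merchant miscoding | fraud alert, cardholder travelling abroad] ≈ 0.454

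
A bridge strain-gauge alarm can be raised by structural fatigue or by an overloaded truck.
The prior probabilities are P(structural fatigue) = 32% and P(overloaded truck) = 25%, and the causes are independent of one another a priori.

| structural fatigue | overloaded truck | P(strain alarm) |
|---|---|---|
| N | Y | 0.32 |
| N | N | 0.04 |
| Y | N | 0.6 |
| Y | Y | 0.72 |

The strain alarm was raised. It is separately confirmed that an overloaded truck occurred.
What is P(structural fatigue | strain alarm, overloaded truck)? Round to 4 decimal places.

By total probability over both values of structural fatigue:
  P(strain alarm | overloaded truck) = 0.32*0.68 + 0.72*0.32
        = 0.217600 + 0.230400 = 0.448000
Configurations with structural fatigue contribute 0.230400, so
  P(structural fatigue | strain alarm, overloaded truck) = 0.230400 / 0.448000 ≈ 0.5143

P(structural fatigue | strain alarm, overloaded truck) ≈ 0.5143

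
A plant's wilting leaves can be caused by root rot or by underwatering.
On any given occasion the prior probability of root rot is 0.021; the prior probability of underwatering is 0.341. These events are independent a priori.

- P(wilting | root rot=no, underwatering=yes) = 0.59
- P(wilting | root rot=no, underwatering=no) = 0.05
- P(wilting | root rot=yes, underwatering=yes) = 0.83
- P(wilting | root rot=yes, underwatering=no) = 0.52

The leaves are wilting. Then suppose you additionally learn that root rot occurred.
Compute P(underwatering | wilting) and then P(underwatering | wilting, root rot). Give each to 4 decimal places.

By total probability over the 4 (root rot, underwatering) configurations:
  P(wilting) = 0.05*0.979*0.659 + 0.59*0.979*0.341 + 0.52*0.021*0.659 + 0.83*0.021*0.341
        = 0.032258 + 0.196965 + 0.007196 + 0.005944 = 0.242363
Keeping only the underwatering-present terms gives 0.202909, so
  P(underwatering | wilting) = 0.202909 / 0.242363 ≈ 0.8372

With the extra evidence:
Sum P(wilting|·) weighted by the priors over both values of underwatering:
  P(wilting | root rot) = 0.52*0.659 + 0.83*0.341
        = 0.342680 + 0.283030 = 0.625710
Keeping only the underwatering-present terms gives 0.283030, so
  P(underwatering | wilting, root rot) = 0.283030 / 0.625710 ≈ 0.4523
— root rot explains away the evidence for underwatering.

P(underwatering | wilting) ≈ 0.8372; P(underwatering | wilting, root rot) ≈ 0.4523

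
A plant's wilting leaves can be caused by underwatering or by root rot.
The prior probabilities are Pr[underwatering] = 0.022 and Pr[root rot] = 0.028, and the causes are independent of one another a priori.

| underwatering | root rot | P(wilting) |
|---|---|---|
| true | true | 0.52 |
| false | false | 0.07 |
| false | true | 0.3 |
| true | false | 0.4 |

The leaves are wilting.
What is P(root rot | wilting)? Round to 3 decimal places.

P(root rot | wilting) ≈ 0.102

Enumerate the 4 (underwatering, root rot) configurations and weight by the priors:
  P(wilting) = 0.07·0.978·0.972 + 0.3·0.978·0.028 + 0.4·0.022·0.972 + 0.52·0.022·0.028
        = 0.066543 + 0.008215 + 0.008554 + 0.000320 = 0.083632
The terms with root rot present sum to 0.008535, so
  P(root rot | wilting) = 0.008535 / 0.083632 ≈ 0.102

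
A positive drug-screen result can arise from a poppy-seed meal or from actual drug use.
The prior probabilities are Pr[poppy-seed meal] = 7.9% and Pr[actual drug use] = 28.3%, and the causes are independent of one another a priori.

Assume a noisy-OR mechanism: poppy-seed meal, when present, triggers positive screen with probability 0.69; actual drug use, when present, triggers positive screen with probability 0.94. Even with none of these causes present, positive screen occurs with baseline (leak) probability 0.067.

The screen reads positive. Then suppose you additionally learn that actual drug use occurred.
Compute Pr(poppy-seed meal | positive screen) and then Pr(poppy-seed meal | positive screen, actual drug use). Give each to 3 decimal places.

Under noisy-OR, P(positive screen | causes) = 1 − (1−0.067)·∏(1−qᵢ) over the active causes.
P(positive screen) = 0.067×0.921×0.717 + 0.94402×0.921×0.283 + 0.71077×0.079×0.717 + 0.982646×0.079×0.283 = 0.044244 + 0.246052 + 0.040260 + 0.021969 = 0.352525
The poppy-seed meal-present share is 0.040260 + 0.021969 = 0.062229.
So P(poppy-seed meal | positive screen) = 0.062229/0.352525 ≈ 0.177.

With the extra evidence:
By total probability over both values of poppy-seed meal:
  P(positive screen | actual drug use) = 0.94402·0.921 + 0.982646·0.079
        = 0.869442 + 0.077629 = 0.947071
Keeping only the poppy-seed meal-present terms gives 0.077629, so
  P(poppy-seed meal | positive screen, actual drug use) = 0.077629 / 0.947071 ≈ 0.082

Pr(poppy-seed meal | positive screen) ≈ 0.177; Pr(poppy-seed meal | positive screen, actual drug use) ≈ 0.082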